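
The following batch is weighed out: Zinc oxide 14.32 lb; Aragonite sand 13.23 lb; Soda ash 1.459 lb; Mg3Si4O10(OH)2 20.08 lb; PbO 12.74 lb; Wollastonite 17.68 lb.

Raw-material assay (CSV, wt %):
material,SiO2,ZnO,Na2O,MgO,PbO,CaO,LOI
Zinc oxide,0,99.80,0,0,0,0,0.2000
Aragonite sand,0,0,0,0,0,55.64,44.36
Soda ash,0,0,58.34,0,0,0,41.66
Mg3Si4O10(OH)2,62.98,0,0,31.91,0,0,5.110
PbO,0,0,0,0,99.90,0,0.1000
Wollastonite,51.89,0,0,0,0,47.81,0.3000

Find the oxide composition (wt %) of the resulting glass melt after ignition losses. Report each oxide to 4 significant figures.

All internal work keeps full float precision throughout; values along the way appear rounded off to 4 significant figures as written — every reported result is rounded just once. The derived quantities (glass mass, six oxide percentages, totals, yield, ignition loss) are carried at full float precision from the batch weights at 71.91 lb of glass as set out in problem or answer.
What the batch supplies per oxide:
  SiO2: 20.08·0.6298 + 17.68·0.5189 = 21.82 lb
  ZnO: 14.32·0.9980 = 14.29 lb
  Na2O: 1.459·0.5834 = 0.8512 lb
  MgO: 20.08·0.3191 = 6.408 lb
  PbO: 12.74·0.9990 = 12.73 lb
  CaO: 13.23·0.5564 + 17.68·0.4781 = 15.81 lb
LOI: 14.32·0.002000 + 13.23·0.4436 + 1.459·0.4166 + 20.08·0.05110 + 12.74·0.001000 + 17.68·0.003000 = 7.597 lb
batch − LOI leaves glass = 79.51 − 7.597 = 71.91 lb (equal to the oxide-mass sum)
percent by weight: oxide/glass ×100

Glass mass = 71.91 lb (batch 79.51 − LOI 7.597).
Composition: SiO2 30.34%, ZnO 19.87%, Na2O 1.184%, MgO 8.910%, PbO 17.70%, CaO 21.99%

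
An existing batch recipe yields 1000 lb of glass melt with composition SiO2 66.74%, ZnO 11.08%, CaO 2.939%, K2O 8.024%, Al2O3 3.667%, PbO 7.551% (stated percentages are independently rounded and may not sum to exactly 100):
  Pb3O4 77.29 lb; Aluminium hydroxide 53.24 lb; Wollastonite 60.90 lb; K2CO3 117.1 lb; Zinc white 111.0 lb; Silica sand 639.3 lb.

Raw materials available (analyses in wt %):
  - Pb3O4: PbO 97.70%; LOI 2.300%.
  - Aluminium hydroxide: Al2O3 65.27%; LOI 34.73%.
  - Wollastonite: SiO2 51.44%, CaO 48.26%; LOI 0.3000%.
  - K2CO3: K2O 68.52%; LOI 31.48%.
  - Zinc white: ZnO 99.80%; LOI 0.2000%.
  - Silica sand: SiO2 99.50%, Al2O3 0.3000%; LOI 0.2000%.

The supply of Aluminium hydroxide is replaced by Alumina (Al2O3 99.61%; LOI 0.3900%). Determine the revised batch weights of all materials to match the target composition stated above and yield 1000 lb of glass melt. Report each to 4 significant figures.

Revised batch per 1000 lb glass melt:
  Pb3O4: 77.29 lb
  Alumina: 34.89 lb
  Wollastonite: 60.90 lb
  K2CO3: 117.1 lb
  Zinc white: 111.0 lb
  Silica sand: 639.3 lb
Total batch = 1040 lb; LOI loss = 40.46 lb

Mid-chain values are printed rounded to four significant figures; all arithmetic holds full float precision in every operation. Exactly one rounding lands on every reported number; derived quantities are rebuilt at full precision (the totals, six oxide percentages, net glass mass, LOI, yield) using the weight values per 1000 lb of glass, exactly as shown in the problem or answer text.
Oxide mass targets, per 1000 lb glass melt:
  SiO2: 66.74% × 1000 = 667.4 lb
  ZnO: 11.08% × 1000 = 110.8 lb
  CaO: 2.939% × 1000 = 29.39 lb
  K2O: 8.024% × 1000 = 80.24 lb
  Al2O3: 3.667% × 1000 = 36.67 lb
  PbO: 7.551% × 1000 = 75.51 lb
Balance tally, oxide-wise, given the weights on record, against the basis in use (each sum matches its target mass up to rounding of the answer):
  SiO2: 60.90·0.5144 + 639.3·0.9950 = 667.4 lb (target 667.4 lb)
  ZnO: 111.0·0.9980 = 110.8 lb (target 110.8 lb)
  CaO: 60.90·0.4826 = 29.39 lb (target 29.39 lb)
  K2O: 117.1·0.6852 = 80.24 lb (target 80.24 lb)
  Al2O3: 34.89·0.9961 + 639.3·0.003000 = 36.67 lb (target 36.67 lb)
  PbO: 77.29·0.9770 = 75.51 lb (target 75.51 lb)
Glass-mass closure: the batch minus its LOI: 1000 lb (summing oxide targets gives 1000 lb; against the stated basis, 1000 lb — deltas are rounding alone).
Summing the batch: Σ batch = 1040 lb; Σ batch·LOI gives LOI loss = 40.46 lb; the yield ratio, glass ÷ batch: 96.11%.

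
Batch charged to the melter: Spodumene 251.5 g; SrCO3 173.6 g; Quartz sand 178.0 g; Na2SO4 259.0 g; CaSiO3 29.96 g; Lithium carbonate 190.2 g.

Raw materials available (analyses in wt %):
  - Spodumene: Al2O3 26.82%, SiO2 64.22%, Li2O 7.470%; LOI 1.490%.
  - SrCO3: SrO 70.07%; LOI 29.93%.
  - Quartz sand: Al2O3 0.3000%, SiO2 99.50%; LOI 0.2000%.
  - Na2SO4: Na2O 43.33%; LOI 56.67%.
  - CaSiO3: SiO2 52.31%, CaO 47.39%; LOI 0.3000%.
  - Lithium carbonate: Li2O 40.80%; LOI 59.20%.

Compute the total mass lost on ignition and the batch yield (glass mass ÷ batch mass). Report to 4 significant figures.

LOI loss = 315.5 g; glass = 766.7 g; yield = 70.85%

All arithmetic carries full float precision in all steps — in-progress results are displayed rounded to four significant digits within the worked lines; exactly one rounding is applied to every reported value. Derived quantities are computed in exact precision (the totals, net glass mass, yield, LOI, the six compositions) starting from the weights on 766.7 g of glass, exactly as shown in the problem or answer text.
Per-material ignition loss:
  Spodumene: 251.5 × 0.01490 = 3.747 g
  SrCO3: 173.6 × 0.2993 = 51.96 g
  Quartz sand: 178.0 × 0.002000 = 0.3560 g
  Na2SO4: 259.0 × 0.5667 = 146.8 g
  CaSiO3: 29.96 × 0.003000 = 0.08988 g
  Lithium carbonate: 190.2 × 0.5920 = 112.6 g
Total LOI = 315.5 g
Glass = batch − LOI = 1082 − 315.5 = 766.7 g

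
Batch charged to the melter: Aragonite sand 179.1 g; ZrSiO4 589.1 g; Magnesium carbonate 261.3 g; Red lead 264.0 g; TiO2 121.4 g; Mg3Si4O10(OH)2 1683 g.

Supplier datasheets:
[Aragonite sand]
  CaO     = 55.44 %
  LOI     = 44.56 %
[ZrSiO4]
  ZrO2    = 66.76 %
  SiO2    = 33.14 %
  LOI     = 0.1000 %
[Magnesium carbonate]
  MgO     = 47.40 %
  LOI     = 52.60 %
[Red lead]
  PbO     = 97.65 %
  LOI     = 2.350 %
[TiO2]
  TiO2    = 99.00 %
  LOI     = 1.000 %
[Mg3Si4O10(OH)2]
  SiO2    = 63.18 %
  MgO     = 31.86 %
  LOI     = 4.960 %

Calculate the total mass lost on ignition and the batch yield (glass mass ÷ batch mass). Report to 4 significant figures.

LOI loss = 308.7 g; glass = 2789 g; yield = 90.03%

Each numeric step runs at full float precision through every step — intermediates are displayed with 4-significant-digit rounding in the printout; every reported number takes just one rounding; the derived quantities (the totals, six oxide percentages, yield, glass mass, LOI) are re-derived from the batch weights per 2789 g of glass at full precision, precisely as stated by the problem or answer text.
Material-by-material LOI:
  Aragonite sand: 179.1 × 0.4456 = 79.81 g
  ZrSiO4: 589.1 × 0.001000 = 0.5891 g
  Magnesium carbonate: 261.3 × 0.5260 = 137.4 g
  Red lead: 264.0 × 0.02350 = 6.204 g
  TiO2: 121.4 × 0.01000 = 1.214 g
  Mg3Si4O10(OH)2: 1683 × 0.04960 = 83.48 g
Total LOI = 308.7 g
Glass = batch − LOI = 3098 − 308.7 = 2789 g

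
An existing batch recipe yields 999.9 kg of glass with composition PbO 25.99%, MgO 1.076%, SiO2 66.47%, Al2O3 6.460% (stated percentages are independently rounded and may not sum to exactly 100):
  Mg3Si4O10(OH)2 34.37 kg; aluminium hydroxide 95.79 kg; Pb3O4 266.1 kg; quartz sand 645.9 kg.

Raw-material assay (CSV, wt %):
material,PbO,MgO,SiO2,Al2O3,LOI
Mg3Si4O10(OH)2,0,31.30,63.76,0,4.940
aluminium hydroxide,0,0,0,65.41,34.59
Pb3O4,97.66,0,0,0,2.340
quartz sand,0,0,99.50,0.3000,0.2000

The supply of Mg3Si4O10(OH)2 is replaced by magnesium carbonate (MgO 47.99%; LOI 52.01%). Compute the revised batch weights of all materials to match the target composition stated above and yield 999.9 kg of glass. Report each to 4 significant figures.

Rounding to four significant figures extends to each intermediate as printed — every computation runs at full float precision all the way through — a single rounding completes each reported value. The derived quantities are recomputed at exact precision (ignition loss, totals, the four compositions, the yield, glass mass) from the weighed amounts per 999.9 kg of glass, exactly as shown in question or answer.
Target masses of each oxide per 999.9 kg glass:
  PbO: 25.99% × 999.9 = 259.9 kg
  MgO: 1.076% × 999.9 = 10.76 kg
  SiO2: 66.47% × 999.9 = 664.6 kg
  Al2O3: 6.460% × 999.9 = 64.59 kg
Oxide-by-oxide audit applying the batch weights above, against the basis in use (sum by sum, the targets are met given rounding of the digits):
  PbO: 266.1·0.9766 = 259.9 kg (target 259.9 kg)
  MgO: 22.42·0.4799 = 10.76 kg (target 10.76 kg)
  SiO2: 668.0·0.9950 = 664.7 kg (target 664.6 kg)
  Al2O3: 95.69·0.6541 + 668.0·0.003000 = 64.59 kg (target 64.59 kg)
Consistency of the glass mass: batch total minus LOI = 999.9 kg (the Σ of target masses is 999.9 kg; basis as stated: 999.9 kg — a pure rounding effect).
Whole-batch sum: Σ batch = 1052 kg; the LOI term Σ batch·LOI equals 52.32 kg; yield: glass divided by total = 95.03%.

Revised batch per 999.9 kg glass:
  magnesium carbonate: 22.42 kg
  aluminium hydroxide: 95.69 kg
  Pb3O4: 266.1 kg
  quartz sand: 668.0 kg
Total batch = 1052 kg; LOI loss = 52.32 kg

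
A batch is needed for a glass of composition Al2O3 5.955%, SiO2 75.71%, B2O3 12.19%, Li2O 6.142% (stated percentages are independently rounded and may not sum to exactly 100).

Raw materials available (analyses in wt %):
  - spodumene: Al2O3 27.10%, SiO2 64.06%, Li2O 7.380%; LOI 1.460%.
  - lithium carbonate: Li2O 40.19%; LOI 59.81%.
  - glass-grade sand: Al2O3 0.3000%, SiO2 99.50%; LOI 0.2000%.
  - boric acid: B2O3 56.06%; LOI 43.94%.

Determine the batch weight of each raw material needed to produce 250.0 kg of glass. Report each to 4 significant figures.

Intermediates are shown rounded to four significant digits across the worked steps — all arithmetic carries full precision end to end; each reported value is rounded a single time — all derived quantities are computed in full precision (totals, yield, net glass mass, LOI, the four compositions) starting from the weights for 250.0 kg of glass, as quoted within either problem or answer.
Oxide mass targets, per 250.0 kg glass:
  Al2O3: 5.955% × 250.0 = 14.89 kg
  SiO2: 75.71% × 250.0 = 189.3 kg
  B2O3: 12.19% × 250.0 = 30.48 kg
  Li2O: 6.142% × 250.0 = 15.36 kg
Oxide-by-oxide audit from the weights as reported, versus the basis set out (each sum matches its target mass up to rounding of the answer):
  Al2O3: 53.21·0.2710 + 156.0·0.003000 = 14.89 kg (target 14.89 kg)
  SiO2: 53.21·0.6406 + 156.0·0.9950 = 189.3 kg (target 189.3 kg)
  B2O3: 54.36·0.5606 = 30.47 kg (target 30.48 kg)
  Li2O: 53.21·0.07380 + 28.44·0.4019 = 15.36 kg (target 15.36 kg)
Mass balance on the glass: batch Σ − ignition loss = 250.0 kg (oxide target masses add up to 250.0 kg; against the stated basis, 250.0 kg — any gap is answer rounding).
Batch grand total — Σ batch = 292.0 kg; LOI removed, Σ of batch·LOI: 41.98 kg; yield: glass divided by total = 85.62%.

Batch per 250.0 kg glass:
  spodumene: 53.21 kg
  lithium carbonate: 28.44 kg
  glass-grade sand: 156.0 kg
  boric acid: 54.36 kg
Total batch = 292.0 kg; LOI loss = 41.98 kg; yield = 85.62%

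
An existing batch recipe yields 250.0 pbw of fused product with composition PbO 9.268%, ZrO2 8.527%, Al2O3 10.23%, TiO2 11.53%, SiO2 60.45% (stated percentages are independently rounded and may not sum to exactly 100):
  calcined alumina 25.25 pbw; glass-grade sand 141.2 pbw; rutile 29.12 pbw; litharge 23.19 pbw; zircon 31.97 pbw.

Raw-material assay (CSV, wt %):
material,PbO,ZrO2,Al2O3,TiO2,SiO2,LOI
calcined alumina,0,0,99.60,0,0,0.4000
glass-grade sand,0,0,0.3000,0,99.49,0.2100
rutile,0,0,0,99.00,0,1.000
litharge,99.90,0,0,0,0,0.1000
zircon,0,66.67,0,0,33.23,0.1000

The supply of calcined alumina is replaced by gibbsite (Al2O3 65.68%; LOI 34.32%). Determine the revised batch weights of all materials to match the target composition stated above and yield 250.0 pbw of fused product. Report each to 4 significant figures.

Revised batch per 250.0 pbw fused product:
  gibbsite: 38.29 pbw
  glass-grade sand: 141.2 pbw
  rutile: 29.12 pbw
  litharge: 23.19 pbw
  zircon: 31.97 pbw
Total batch = 263.8 pbw; LOI loss = 13.78 pbw

Intermediates are shown rounded off to 4 significant digits across the worked steps. All arithmetic holds exact precision from start to finish. Every reported number takes exactly one rounding; derived quantities, which include LOI, net glass mass, five oxide percentages, the totals, yield, are carried in full float precision, precisely as stated by the problem or the answer, starting from the weights per 250.0 pbw of glass.
Oxide mass targets, per 250.0 pbw fused product:
  PbO: 9.268% × 250.0 = 23.17 pbw
  ZrO2: 8.527% × 250.0 = 21.32 pbw
  Al2O3: 10.23% × 250.0 = 25.58 pbw
  TiO2: 11.53% × 250.0 = 28.82 pbw
  SiO2: 60.45% × 250.0 = 151.1 pbw
Oxide-by-oxide audit per the reported batch figures, on the stated basis (summed amounts equal target values up to rounding of the answer):
  PbO: 23.19·0.9990 = 23.17 pbw (target 23.17 pbw)
  ZrO2: 31.97·0.6667 = 21.31 pbw (target 21.32 pbw)
  Al2O3: 38.29·0.6568 + 141.2·0.003000 = 25.57 pbw (target 25.58 pbw)
  TiO2: 29.12·0.9900 = 28.83 pbw (target 28.82 pbw)
  SiO2: 141.2·0.9949 + 31.97·0.3323 = 151.1 pbw (target 151.1 pbw)
Consistency of the glass mass: Σ batch − LOI loss = 250.0 pbw (the Σ of target masses is 250.0 pbw; against the stated basis, 250.0 pbw — gaps are rounding artifacts).
Batch grand total — Σ batch = 263.8 pbw; LOI removed, Σ of batch·LOI: 13.78 pbw; glass ÷ batch gives a yield of 94.77%.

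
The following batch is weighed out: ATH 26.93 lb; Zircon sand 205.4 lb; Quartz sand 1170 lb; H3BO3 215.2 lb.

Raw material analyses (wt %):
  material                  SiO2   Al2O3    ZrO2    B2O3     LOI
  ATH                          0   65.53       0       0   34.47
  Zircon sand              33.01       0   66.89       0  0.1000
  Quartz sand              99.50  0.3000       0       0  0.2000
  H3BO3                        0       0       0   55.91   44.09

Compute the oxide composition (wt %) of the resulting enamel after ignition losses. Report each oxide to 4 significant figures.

Values along the way appear with 4-significant-figure rounding in the printout. Each numeric step holds full precision from first step to last. Each reported result is rounded once only. The derived quantities, including yield, totals, LOI, glass mass, four oxide percentages, are computed starting from the weights at 1511 lb of glass at full precision, as given in the problem or the answer.
What the batch supplies per oxide:
  SiO2: 205.4·0.3301 + 1170·0.9950 = 1232 lb
  Al2O3: 26.93·0.6553 + 1170·0.003000 = 21.16 lb
  ZrO2: 205.4·0.6689 = 137.4 lb
  B2O3: 215.2·0.5591 = 120.3 lb
LOI: 26.93·0.3447 + 205.4·0.001000 + 1170·0.002000 + 215.2·0.4409 = 106.7 lb
Resulting glass, batch − LOI: 1618 − 106.7 = 1511 lb (equal to the oxide-mass sum)
oxide / glass × 100 gives the wt %

Glass mass = 1511 lb (batch 1618 − LOI 106.7).
Composition: SiO2 81.54%, Al2O3 1.400%, ZrO2 9.094%, B2O3 7.964%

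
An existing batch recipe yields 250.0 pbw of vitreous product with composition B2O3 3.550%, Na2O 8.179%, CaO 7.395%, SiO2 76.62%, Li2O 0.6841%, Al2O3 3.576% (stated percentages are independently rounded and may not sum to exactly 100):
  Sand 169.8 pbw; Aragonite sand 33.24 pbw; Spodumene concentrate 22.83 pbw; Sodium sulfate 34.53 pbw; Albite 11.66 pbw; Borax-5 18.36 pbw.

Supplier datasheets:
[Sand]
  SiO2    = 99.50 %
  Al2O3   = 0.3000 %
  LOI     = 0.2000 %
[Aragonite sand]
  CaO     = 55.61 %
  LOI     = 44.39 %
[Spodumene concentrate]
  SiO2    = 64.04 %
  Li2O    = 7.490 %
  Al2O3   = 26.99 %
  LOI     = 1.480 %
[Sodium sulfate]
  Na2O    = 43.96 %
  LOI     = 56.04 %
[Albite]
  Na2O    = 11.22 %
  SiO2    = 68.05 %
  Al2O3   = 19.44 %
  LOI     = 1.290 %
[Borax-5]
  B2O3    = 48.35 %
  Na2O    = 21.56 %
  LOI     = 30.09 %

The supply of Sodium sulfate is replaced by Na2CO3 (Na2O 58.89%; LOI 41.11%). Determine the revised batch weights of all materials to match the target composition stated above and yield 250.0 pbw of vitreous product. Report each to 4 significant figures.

Every computation carries full float precision at each step; intermediates are displayed, rounded to 4 significant digits, between the steps — exactly one rounding is applied to every reported number. Derived quantities, which include glass mass, totals, the six compositions, ignition loss, yield, are re-derived in full float precision, as they appear in the problem or answer text, using the weight values for 250.0 pbw of glass.
Oxide mass targets, per 250.0 pbw vitreous product:
  B2O3: 3.550% × 250.0 = 8.875 pbw
  Na2O: 8.179% × 250.0 = 20.45 pbw
  CaO: 7.395% × 250.0 = 18.49 pbw
  SiO2: 76.62% × 250.0 = 191.6 pbw
  Li2O: 0.6841% × 250.0 = 1.710 pbw
  Al2O3: 3.576% × 250.0 = 8.940 pbw
Mass-balance tally per oxide with the batch weights as given, under the basis named above (sum by sum, the targets are met inside rounding margins):
  B2O3: 18.36·0.4835 = 8.877 pbw (target 8.875 pbw)
  Na2O: 25.78·0.5889 + 11.66·0.1122 + 18.36·0.2156 = 20.45 pbw (target 20.45 pbw)
  CaO: 33.24·0.5561 = 18.48 pbw (target 18.49 pbw)
  SiO2: 169.8·0.9950 + 22.83·0.6404 + 11.66·0.6805 = 191.5 pbw (target 191.6 pbw)
  Li2O: 22.83·0.07490 = 1.710 pbw (target 1.710 pbw)
  Al2O3: 169.8·0.003000 + 22.83·0.2699 + 11.66·0.1944 = 8.938 pbw (target 8.940 pbw)
Glass mass check: the batch minus its LOI: 250.0 pbw (summing oxide targets gives 250.0 pbw; versus the stated basis of 250.0 pbw — gaps are rounding artifacts).
Batch total: Σ batch = 281.7 pbw; loss to ignition Σ batch·LOI = 31.71 pbw; as yield: glass ÷ batch → 88.74%.

Revised batch per 250.0 pbw vitreous product:
  Sand: 169.8 pbw
  Aragonite sand: 33.24 pbw
  Spodumene concentrate: 22.83 pbw
  Na2CO3: 25.78 pbw
  Albite: 11.66 pbw
  Borax-5: 18.36 pbw
Total batch = 281.7 pbw; LOI loss = 31.71 pbw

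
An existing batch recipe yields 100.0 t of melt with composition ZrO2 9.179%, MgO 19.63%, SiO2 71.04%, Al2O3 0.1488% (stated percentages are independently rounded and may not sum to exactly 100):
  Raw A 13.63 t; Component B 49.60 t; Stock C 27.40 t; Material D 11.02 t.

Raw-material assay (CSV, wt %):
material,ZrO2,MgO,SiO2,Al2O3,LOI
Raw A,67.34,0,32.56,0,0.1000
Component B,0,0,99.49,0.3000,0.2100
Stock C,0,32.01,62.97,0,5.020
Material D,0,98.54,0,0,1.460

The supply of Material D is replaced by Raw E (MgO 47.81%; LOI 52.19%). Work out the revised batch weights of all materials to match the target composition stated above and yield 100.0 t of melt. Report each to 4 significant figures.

Revised batch per 100.0 t melt:
  Raw A: 13.63 t
  Component B: 49.60 t
  Stock C: 27.40 t
  Raw E: 22.71 t
Total batch = 113.3 t; LOI loss = 13.35 t

All arithmetic holds full precision in all steps. Working values are printed rounded to 4 significant figures; each reported number receives exactly one rounding. The derived quantities are recomputed starting from the weights at 100.0 t of glass in exact precision (ignition loss, the four compositions, the yield, the totals, net glass mass), as written in the problem or answer text.
The oxide mass targets at 100.0 t melt:
  ZrO2: 9.179% × 100.0 = 9.179 t
  MgO: 19.63% × 100.0 = 19.63 t
  SiO2: 71.04% × 100.0 = 71.04 t
  Al2O3: 0.1488% × 100.0 = 0.1488 t
Checking each oxide sum from the weights as reported, versus the basis set out (delivered sums recover each target given rounding of the digits):
  ZrO2: 13.63·0.6734 = 9.178 t (target 9.179 t)
  MgO: 27.40·0.3201 + 22.71·0.4781 = 19.63 t (target 19.63 t)
  SiO2: 13.63·0.3256 + 49.60·0.9949 + 27.40·0.6297 = 71.04 t (target 71.04 t)
  Al2O3: 49.60·0.003000 = 0.1488 t (target 0.1488 t)
Glass-mass bookkeeping: total charge less LOI = 99.99 t (oxide target masses add up to 100.0 t; versus the stated basis of 100.0 t — differing by rounding only).
Summing the batch: Σ batch = 113.3 t; the LOI term Σ batch·LOI equals 13.35 t; yield, glass over the total, = 88.23%.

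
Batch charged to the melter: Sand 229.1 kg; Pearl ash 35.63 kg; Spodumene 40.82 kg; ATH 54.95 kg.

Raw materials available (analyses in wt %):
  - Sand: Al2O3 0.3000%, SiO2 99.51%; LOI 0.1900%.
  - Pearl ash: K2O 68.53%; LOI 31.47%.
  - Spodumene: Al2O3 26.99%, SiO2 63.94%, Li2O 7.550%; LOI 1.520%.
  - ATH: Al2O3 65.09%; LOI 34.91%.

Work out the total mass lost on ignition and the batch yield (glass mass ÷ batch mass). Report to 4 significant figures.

LOI loss = 31.45 kg; glass = 329.0 kg; yield = 91.28%

In-progress results appear with 4-significant-figure rounding when written out. Each numeric step holds full precision end to end — exactly one rounding lands on each reported figure — all derived quantities are rebuilt from the batch weights at 329.0 kg of glass at full precision (ignition loss, totals, glass mass, the four compositions, yield), as written in problem or answer.
Each material's LOI contribution:
  Sand: 229.1 × 0.001900 = 0.4353 kg
  Pearl ash: 35.63 × 0.3147 = 11.21 kg
  Spodumene: 40.82 × 0.01520 = 0.6205 kg
  ATH: 54.95 × 0.3491 = 19.18 kg
Total LOI = 31.45 kg
Glass = batch − LOI = 360.5 − 31.45 = 329.0 kg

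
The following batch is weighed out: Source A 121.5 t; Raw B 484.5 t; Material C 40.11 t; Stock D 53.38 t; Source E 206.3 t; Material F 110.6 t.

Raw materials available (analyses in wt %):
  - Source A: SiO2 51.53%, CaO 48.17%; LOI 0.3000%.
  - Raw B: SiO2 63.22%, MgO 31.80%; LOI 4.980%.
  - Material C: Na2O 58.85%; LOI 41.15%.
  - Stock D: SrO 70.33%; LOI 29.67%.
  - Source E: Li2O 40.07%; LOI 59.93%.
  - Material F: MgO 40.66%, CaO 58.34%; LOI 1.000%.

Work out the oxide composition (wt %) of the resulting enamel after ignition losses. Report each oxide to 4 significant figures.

Glass mass = 834.8 t (batch 1016 − LOI 181.6).
Composition: SrO 4.497%, Li2O 9.902%, SiO2 44.19%, MgO 23.84%, Na2O 2.828%, CaO 14.74%

Rounding to 4 significant figures extends to each intermediate as displayed; each numeric step carries exact precision through the solve; each reported value undergoes a single rounding — derived quantities are rebuilt using the weight values on 834.8 t of glass in exact precision (yield, ignition loss, the six compositions, glass mass, the totals), as written in the problem or the answer.
What the batch supplies per oxide:
  SrO: 53.38·0.7033 = 37.54 t
  Li2O: 206.3·0.4007 = 82.66 t
  SiO2: 121.5·0.5153 + 484.5·0.6322 = 368.9 t
  MgO: 484.5·0.3180 + 110.6·0.4066 = 199.0 t
  Na2O: 40.11·0.5885 = 23.60 t
  CaO: 121.5·0.4817 + 110.6·0.5834 = 123.1 t
LOI: 121.5·0.003000 + 484.5·0.04980 + 40.11·0.4115 + 53.38·0.2967 + 206.3·0.5993 + 110.6·0.01000 = 181.6 t
Resulting glass, batch − LOI: 1016 − 181.6 = 834.8 t (consistent with Σ oxide mass)
oxide / glass × 100 gives the wt %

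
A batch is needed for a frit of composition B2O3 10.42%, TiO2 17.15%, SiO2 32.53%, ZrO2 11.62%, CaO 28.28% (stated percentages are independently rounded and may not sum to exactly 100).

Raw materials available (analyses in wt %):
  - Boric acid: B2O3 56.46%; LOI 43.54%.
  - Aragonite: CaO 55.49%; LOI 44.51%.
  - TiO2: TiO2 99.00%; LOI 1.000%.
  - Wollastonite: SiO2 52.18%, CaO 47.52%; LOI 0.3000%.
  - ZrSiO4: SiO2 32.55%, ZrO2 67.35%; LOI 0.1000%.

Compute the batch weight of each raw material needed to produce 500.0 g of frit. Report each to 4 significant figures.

Batch per 500.0 g frit:
  Boric acid: 92.28 g
  Aragonite: 33.97 g
  TiO2: 86.62 g
  Wollastonite: 257.9 g
  ZrSiO4: 86.27 g
Total batch = 557.0 g; LOI loss = 57.02 g; yield = 89.76%

Values along the way are printed (rounded to four significant figures) across the worked steps. All arithmetic maintains full precision at every stage — every reported result includes exactly one rounding. Derived quantities (five oxide percentages, ignition loss, glass mass, yield, the totals) are re-derived from the batch weights on 500.0 g of glass in full float precision precisely as stated by the problem or answer text.
Oxide mass targets, per 500.0 g frit:
  B2O3: 10.42% × 500.0 = 52.10 g
  TiO2: 17.15% × 500.0 = 85.75 g
  SiO2: 32.53% × 500.0 = 162.6 g
  ZrO2: 11.62% × 500.0 = 58.10 g
  CaO: 28.28% × 500.0 = 141.4 g
Verifying the oxide balance given the weights on record, on the stated basis (sum by sum, the targets are met inside rounding margins):
  B2O3: 92.28·0.5646 = 52.10 g (target 52.10 g)
  TiO2: 86.62·0.9900 = 85.75 g (target 85.75 g)
  SiO2: 257.9·0.5218 + 86.27·0.3255 = 162.7 g (target 162.6 g)
  ZrO2: 86.27·0.6735 = 58.10 g (target 58.10 g)
  CaO: 33.97·0.5549 + 257.9·0.4752 = 141.4 g (target 141.4 g)
Glass-mass closure: batch total minus LOI = 500.0 g (targets for the oxides total 500.0 g; versus the stated basis of 500.0 g — any gap is answer rounding).
Whole-batch sum: Σ batch = 557.0 g; loss to ignition Σ batch·LOI = 57.02 g; yield: glass divided by total = 89.76%.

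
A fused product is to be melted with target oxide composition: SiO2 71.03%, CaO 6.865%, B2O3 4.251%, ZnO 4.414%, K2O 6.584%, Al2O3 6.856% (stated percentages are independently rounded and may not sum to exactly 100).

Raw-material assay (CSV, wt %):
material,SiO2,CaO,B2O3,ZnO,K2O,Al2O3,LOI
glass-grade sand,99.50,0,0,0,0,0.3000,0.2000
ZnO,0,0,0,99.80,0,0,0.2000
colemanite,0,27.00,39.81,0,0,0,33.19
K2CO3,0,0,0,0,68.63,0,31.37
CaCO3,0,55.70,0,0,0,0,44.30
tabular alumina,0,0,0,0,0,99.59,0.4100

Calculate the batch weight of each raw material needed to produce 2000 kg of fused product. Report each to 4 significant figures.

Mid-chain values are rounded off to 4 significant figures as shown — the working math carries exact precision through the solve. A single rounding finalizes every reported figure — all derived quantities (net glass mass, LOI, the six compositions, yield, the totals) are carried in full precision from the batch weights for 2000 kg of glass as written in the problem or the answer.
Target oxide masses per 2000 kg fused product:
  SiO2: 71.03% × 2000 = 1421 kg
  CaO: 6.865% × 2000 = 137.3 kg
  B2O3: 4.251% × 2000 = 85.02 kg
  ZnO: 4.414% × 2000 = 88.28 kg
  K2O: 6.584% × 2000 = 131.7 kg
  Al2O3: 6.856% × 2000 = 137.1 kg
Mass-balance tally per oxide applying the batch weights above, per the basis as stated (sum by sum, the targets are met inside rounding margins):
  SiO2: 1428·0.9950 = 1421 kg (target 1421 kg)
  CaO: 213.6·0.2700 + 143.0·0.5570 = 137.3 kg (target 137.3 kg)
  B2O3: 213.6·0.3981 = 85.03 kg (target 85.02 kg)
  ZnO: 88.46·0.9980 = 88.28 kg (target 88.28 kg)
  K2O: 191.9·0.6863 = 131.7 kg (target 131.7 kg)
  Al2O3: 1428·0.003000 + 133.4·0.9959 = 137.1 kg (target 137.1 kg)
Glass mass check: batch Σ − ignition loss = 2000 kg (per-oxide target masses sum to 2000 kg; stated basis 2000 kg — any gap is answer rounding).
Batch grand total — Σ batch = 2198 kg; the LOI term Σ batch·LOI equals 198.0 kg; as yield: glass ÷ batch → 90.99%.

Batch per 2000 kg fused product:
  glass-grade sand: 1428 kg
  ZnO: 88.46 kg
  colemanite: 213.6 kg
  K2CO3: 191.9 kg
  CaCO3: 143.0 kg
  tabular alumina: 133.4 kg
Total batch = 2198 kg; LOI loss = 198.0 kg; yield = 90.99%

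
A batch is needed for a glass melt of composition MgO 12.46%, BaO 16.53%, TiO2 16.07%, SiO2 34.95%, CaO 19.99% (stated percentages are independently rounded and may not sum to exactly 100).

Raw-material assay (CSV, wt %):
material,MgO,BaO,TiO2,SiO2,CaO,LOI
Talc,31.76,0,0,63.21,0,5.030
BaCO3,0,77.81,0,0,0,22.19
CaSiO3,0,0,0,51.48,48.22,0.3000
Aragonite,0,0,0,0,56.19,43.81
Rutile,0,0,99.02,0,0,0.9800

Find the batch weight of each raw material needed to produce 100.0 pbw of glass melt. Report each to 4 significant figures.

Mid-chain values are printed with 4-significant-digit rounding when written out; all arithmetic holds full precision at each step; a single rounding yields each reported result. Derived quantities (net glass mass, five oxide percentages, totals, LOI, the yield) are re-derived from the batch weights per 100.0 pbw of glass at full precision exactly as printed in either problem or answer.
Oxide mass targets, per 100.0 pbw glass melt:
  MgO: 12.46% × 100.0 = 12.46 pbw
  BaO: 16.53% × 100.0 = 16.53 pbw
  TiO2: 16.07% × 100.0 = 16.07 pbw
  SiO2: 34.95% × 100.0 = 34.95 pbw
  CaO: 19.99% × 100.0 = 19.99 pbw
Per-oxide balance check from the weights as reported, relative to the basis at hand (each sum matches its target mass once rounding is allowed for):
  MgO: 39.23·0.3176 = 12.46 pbw (target 12.46 pbw)
  BaO: 21.24·0.7781 = 16.53 pbw (target 16.53 pbw)
  TiO2: 16.23·0.9902 = 16.07 pbw (target 16.07 pbw)
  SiO2: 39.23·0.6321 + 19.72·0.5148 = 34.95 pbw (target 34.95 pbw)
  CaO: 19.72·0.4822 + 18.65·0.5619 = 19.99 pbw (target 19.99 pbw)
Glass-mass closure: total batch − LOI = 99.99 pbw (targets for the oxides total 100.0 pbw; versus the stated basis of 100.0 pbw — gaps are rounding artifacts).
Total batch = Σ batch = 115.1 pbw; loss to ignition Σ batch·LOI = 15.08 pbw; glass ÷ batch gives a yield of 86.90%.

Batch per 100.0 pbw glass melt:
  Talc: 39.23 pbw
  BaCO3: 21.24 pbw
  CaSiO3: 19.72 pbw
  Aragonite: 18.65 pbw
  Rutile: 16.23 pbw
Total batch = 115.1 pbw; LOI loss = 15.08 pbw; yield = 86.90%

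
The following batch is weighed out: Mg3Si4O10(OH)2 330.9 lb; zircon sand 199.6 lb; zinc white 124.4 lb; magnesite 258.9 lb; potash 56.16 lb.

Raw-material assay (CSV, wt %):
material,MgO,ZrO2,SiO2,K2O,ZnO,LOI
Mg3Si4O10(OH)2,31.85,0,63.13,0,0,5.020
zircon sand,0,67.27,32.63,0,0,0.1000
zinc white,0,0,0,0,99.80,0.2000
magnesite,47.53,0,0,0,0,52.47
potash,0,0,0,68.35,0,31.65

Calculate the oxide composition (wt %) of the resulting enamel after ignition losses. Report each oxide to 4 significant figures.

Each numeric step maintains full float precision at each step — working values are printed rounded off to 4 significant figures on the page — every reported value undergoes a single rounding — all derived quantities, including the five compositions, the totals, the yield, LOI, net glass mass, are computed from the batch weights per 799.3 lb of glass at full float precision, as they appear in problem or answer.
Oxide masses out of the charge:
  MgO: 330.9·0.3185 + 258.9·0.4753 = 228.4 lb
  ZrO2: 199.6·0.6727 = 134.3 lb
  SiO2: 330.9·0.6313 + 199.6·0.3263 = 274.0 lb
  K2O: 56.16·0.6835 = 38.39 lb
  ZnO: 124.4·0.9980 = 124.2 lb
LOI: 330.9·0.05020 + 199.6·0.001000 + 124.4·0.002000 + 258.9·0.5247 + 56.16·0.3165 = 170.7 lb
The glass mass, total less LOI, = 970.0 − 170.7 = 799.3 lb (matching Σ of the oxides)
percent share: oxide ÷ glass, ×100

Glass mass = 799.3 lb (batch 970.0 − LOI 170.7).
Composition: MgO 28.58%, ZrO2 16.80%, SiO2 34.28%, K2O 4.802%, ZnO 15.53%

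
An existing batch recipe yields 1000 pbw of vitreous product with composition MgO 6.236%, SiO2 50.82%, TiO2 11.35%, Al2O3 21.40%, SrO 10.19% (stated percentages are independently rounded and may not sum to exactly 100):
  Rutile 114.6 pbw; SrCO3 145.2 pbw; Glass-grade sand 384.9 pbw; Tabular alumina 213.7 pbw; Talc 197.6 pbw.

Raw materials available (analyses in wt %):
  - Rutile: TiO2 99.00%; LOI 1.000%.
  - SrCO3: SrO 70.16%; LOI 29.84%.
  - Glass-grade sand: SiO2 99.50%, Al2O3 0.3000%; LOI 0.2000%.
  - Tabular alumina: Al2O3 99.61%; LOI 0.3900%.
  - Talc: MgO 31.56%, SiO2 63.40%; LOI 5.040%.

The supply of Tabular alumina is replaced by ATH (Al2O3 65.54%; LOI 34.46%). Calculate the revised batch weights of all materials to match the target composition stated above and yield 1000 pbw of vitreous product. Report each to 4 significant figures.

Mid-chain values appear rounded to 4 significant figures; the working math runs at exact precision in all steps — every reported value receives exactly one rounding — derived quantities (the five compositions, glass mass, the totals, yield, LOI) are recomputed at full float precision from the batch weights for 1000 pbw of glass, as they appear in problem or answer.
The oxide mass targets at 1000 pbw vitreous product:
  MgO: 6.236% × 1000 = 62.36 pbw
  SiO2: 50.82% × 1000 = 508.2 pbw
  TiO2: 11.35% × 1000 = 113.5 pbw
  Al2O3: 21.40% × 1000 = 214.0 pbw
  SrO: 10.19% × 1000 = 101.9 pbw
Balance tally, oxide-wise, on the weights just shown, per the basis as stated (delivered sums recover each target modulo rounding of the values):
  MgO: 197.6·0.3156 = 62.36 pbw (target 62.36 pbw)
  SiO2: 384.9·0.9950 + 197.6·0.6340 = 508.3 pbw (target 508.2 pbw)
  TiO2: 114.6·0.9900 = 113.5 pbw (target 113.5 pbw)
  Al2O3: 384.9·0.003000 + 324.8·0.6554 = 214.0 pbw (target 214.0 pbw)
  SrO: 145.2·0.7016 = 101.9 pbw (target 101.9 pbw)
Glass mass check: net batch after ignition = 1000 pbw (the Σ of target masses is 1000 pbw; with the basis standing at 1000 pbw — a pure rounding effect).
Batch total: Σ batch = 1167 pbw; LOI loss = Σ batch·LOI = 167.1 pbw; the yield ratio, glass ÷ batch: 85.68%.

Revised batch per 1000 pbw vitreous product:
  Rutile: 114.6 pbw
  SrCO3: 145.2 pbw
  Glass-grade sand: 384.9 pbw
  ATH: 324.8 pbw
  Talc: 197.6 pbw
Total batch = 1167 pbw; LOI loss = 167.1 pbw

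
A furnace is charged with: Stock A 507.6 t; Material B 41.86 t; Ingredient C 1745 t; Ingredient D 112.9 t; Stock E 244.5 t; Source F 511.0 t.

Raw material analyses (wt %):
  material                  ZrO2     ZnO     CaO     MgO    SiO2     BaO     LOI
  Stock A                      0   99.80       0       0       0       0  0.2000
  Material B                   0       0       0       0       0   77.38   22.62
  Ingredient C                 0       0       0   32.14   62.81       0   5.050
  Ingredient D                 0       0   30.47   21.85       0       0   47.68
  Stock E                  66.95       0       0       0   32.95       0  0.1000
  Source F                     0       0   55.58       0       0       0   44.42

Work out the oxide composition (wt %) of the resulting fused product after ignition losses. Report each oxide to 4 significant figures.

All arithmetic keeps full float precision throughout — in-progress results are displayed with 4-significant-figure rounding alongside each step. Each reported number undergoes a single rounding — derived quantities (LOI, six oxide percentages, yield, totals, net glass mass) are rebuilt at full float precision from the weighed amounts per 2783 t of glass, as quoted within the problem or answer text.
Oxide masses out of the charge:
  ZrO2: 244.5·0.6695 = 163.7 t
  ZnO: 507.6·0.9980 = 506.6 t
  CaO: 112.9·0.3047 + 511.0·0.5558 = 318.4 t
  MgO: 1745·0.3214 + 112.9·0.2185 = 585.5 t
  SiO2: 1745·0.6281 + 244.5·0.3295 = 1177 t
  BaO: 41.86·0.7738 = 32.39 t
LOI: 507.6·0.002000 + 41.86·0.2262 + 1745·0.05050 + 112.9·0.4768 + 244.5·0.001000 + 511.0·0.4442 = 379.7 t
Net of LOI, the glass mass = 3163 − 379.7 = 2783 t (= Σ oxide masses)
percent by weight: oxide/glass ×100

Glass mass = 2783 t (batch 3163 − LOI 379.7).
Composition: ZrO2 5.881%, ZnO 18.20%, CaO 11.44%, MgO 21.04%, SiO2 42.28%, BaO 1.164%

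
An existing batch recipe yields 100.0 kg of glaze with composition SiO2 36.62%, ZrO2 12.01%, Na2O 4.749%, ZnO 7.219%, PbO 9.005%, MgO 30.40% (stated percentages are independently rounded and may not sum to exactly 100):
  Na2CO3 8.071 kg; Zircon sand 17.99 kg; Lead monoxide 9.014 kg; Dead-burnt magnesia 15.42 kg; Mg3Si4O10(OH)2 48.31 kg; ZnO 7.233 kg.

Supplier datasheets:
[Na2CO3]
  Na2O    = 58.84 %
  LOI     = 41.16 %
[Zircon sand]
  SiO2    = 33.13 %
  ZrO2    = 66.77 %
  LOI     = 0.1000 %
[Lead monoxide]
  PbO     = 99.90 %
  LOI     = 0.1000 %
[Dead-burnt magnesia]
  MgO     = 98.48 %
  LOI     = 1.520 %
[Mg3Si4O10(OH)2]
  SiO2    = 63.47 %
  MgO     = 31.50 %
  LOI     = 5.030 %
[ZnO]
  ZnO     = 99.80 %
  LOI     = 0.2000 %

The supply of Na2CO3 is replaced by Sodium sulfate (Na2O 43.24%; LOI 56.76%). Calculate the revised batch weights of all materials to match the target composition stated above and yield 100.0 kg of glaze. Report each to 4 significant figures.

Each numeric step carries exact precision at each step — in-progress results appear with 4-significant-digit rounding on the page; every reported value is rounded just once; derived quantities, including net glass mass, the six compositions, the totals, ignition loss, the yield, are carried using the weight values per 100.0 kg of glass in full precision as written in question or answer.
Oxide mass targets, per 100.0 kg glaze:
  SiO2: 36.62% × 100.0 = 36.62 kg
  ZrO2: 12.01% × 100.0 = 12.01 kg
  Na2O: 4.749% × 100.0 = 4.749 kg
  ZnO: 7.219% × 100.0 = 7.219 kg
  PbO: 9.005% × 100.0 = 9.005 kg
  MgO: 30.40% × 100.0 = 30.40 kg
Sums-versus-targets review applying the batch weights above, per the basis as stated (sums match the target masses once rounding is allowed for):
  SiO2: 17.99·0.3313 + 48.31·0.6347 = 36.62 kg (target 36.62 kg)
  ZrO2: 17.99·0.6677 = 12.01 kg (target 12.01 kg)
  Na2O: 10.98·0.4324 = 4.748 kg (target 4.749 kg)
  ZnO: 7.233·0.9980 = 7.219 kg (target 7.219 kg)
  PbO: 9.014·0.9990 = 9.005 kg (target 9.005 kg)
  MgO: 15.42·0.9848 + 48.31·0.3150 = 30.40 kg (target 30.40 kg)
The glass-mass cross-check: batch Σ − ignition loss = 100.0 kg (targets for the oxides total 100.0 kg; against the stated basis, 100.0 kg — gaps are rounding artifacts).
Total batch = Σ batch = 108.9 kg; LOI removed, Σ of batch·LOI: 8.938 kg; yield = glass ÷ total batch = 91.80%.

Revised batch per 100.0 kg glaze:
  Sodium sulfate: 10.98 kg
  Zircon sand: 17.99 kg
  Lead monoxide: 9.014 kg
  Dead-burnt magnesia: 15.42 kg
  Mg3Si4O10(OH)2: 48.31 kg
  ZnO: 7.233 kg
Total batch = 108.9 kg; LOI loss = 8.938 kg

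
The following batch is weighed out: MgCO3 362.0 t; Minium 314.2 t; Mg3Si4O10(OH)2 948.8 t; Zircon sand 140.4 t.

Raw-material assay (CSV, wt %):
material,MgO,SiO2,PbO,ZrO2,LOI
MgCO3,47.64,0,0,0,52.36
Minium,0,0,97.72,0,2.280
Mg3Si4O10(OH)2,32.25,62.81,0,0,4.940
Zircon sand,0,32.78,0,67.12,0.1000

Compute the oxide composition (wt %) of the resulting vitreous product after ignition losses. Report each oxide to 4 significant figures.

Each numeric step maintains full float precision end to end. The intermediate values are shown with 4-significant-figure rounding in the working; every reported value carries a single rounding; derived quantities, which include the four compositions, the yield, LOI, the totals, glass mass, are recomputed in full precision, as set out in the problem or the answer, from the weighed amounts for 1522 t of glass.
Mass of each oxide from the mix:
  MgO: 362.0·0.4764 + 948.8·0.3225 = 478.4 t
  SiO2: 948.8·0.6281 + 140.4·0.3278 = 642.0 t
  PbO: 314.2·0.9772 = 307.0 t
  ZrO2: 140.4·0.6712 = 94.24 t
LOI: 362.0·0.5236 + 314.2·0.02280 + 948.8·0.04940 + 140.4·0.001000 = 243.7 t
Glass = total batch minus LOI = 1765 − 243.7 = 1522 t (= the summed oxide contributions)
percent by weight: oxide/glass ×100

Glass mass = 1522 t (batch 1765 − LOI 243.7).
Composition: MgO 31.44%, SiO2 42.19%, PbO 20.18%, ZrO2 6.193%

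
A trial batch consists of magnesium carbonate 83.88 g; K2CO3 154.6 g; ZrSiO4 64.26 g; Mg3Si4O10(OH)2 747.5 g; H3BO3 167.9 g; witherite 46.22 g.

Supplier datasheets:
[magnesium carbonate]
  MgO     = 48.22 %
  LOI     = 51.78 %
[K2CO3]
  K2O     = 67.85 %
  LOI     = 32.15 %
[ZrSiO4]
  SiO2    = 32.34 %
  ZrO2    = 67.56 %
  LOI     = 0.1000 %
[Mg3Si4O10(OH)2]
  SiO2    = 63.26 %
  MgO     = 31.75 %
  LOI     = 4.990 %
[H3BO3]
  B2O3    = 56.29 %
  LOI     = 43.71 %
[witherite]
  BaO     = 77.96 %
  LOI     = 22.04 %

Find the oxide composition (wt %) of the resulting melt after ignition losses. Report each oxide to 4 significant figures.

Glass mass = 1050 g (batch 1264 − LOI 214.1).
Composition: SiO2 47.00%, BaO 3.431%, B2O3 8.999%, K2O 9.987%, MgO 26.45%, ZrO2 4.134%

In-progress results appear (rounded to four significant figures) between the steps — full float precision is kept at every stage. Every reported number is rounded just once; all derived quantities (yield, the totals, six oxide percentages, LOI, net glass mass) are carried in full float precision using the weight values for 1050 g of glass exactly as printed in either problem or answer.
Delivered oxide masses:
  SiO2: 64.26·0.3234 + 747.5·0.6326 = 493.7 g
  BaO: 46.22·0.7796 = 36.03 g
  B2O3: 167.9·0.5629 = 94.51 g
  K2O: 154.6·0.6785 = 104.9 g
  MgO: 83.88·0.4822 + 747.5·0.3175 = 277.8 g
  ZrO2: 64.26·0.6756 = 43.41 g
LOI: 83.88·0.5178 + 154.6·0.3215 + 64.26·0.001000 + 747.5·0.04990 + 167.9·0.4371 + 46.22·0.2204 = 214.1 g
Glass mass = batch − LOI = 1264 − 214.1 = 1050 g (consistent with Σ oxide mass)
oxide / glass × 100 gives the wt %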